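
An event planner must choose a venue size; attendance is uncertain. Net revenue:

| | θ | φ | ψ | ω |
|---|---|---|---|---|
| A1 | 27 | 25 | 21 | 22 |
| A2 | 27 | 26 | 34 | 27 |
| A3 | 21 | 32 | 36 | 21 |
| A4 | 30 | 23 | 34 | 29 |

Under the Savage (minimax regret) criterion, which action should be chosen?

A2

Column bests: θ=30, φ=32, ψ=36, ω=29.
A1 regrets: 3, 7, 15, 7 → max 15
A2 regrets: 3, 6, 2, 2 → max 6
A3 regrets: 9, 0, 0, 8 → max 9
A4 regrets: 0, 9, 2, 0 → max 9
Smallest max regret = 6 → A2.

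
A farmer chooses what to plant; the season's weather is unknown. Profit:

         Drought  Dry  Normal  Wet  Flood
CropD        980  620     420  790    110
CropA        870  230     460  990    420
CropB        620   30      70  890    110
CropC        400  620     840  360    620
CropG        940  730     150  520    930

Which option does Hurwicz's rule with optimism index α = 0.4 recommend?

CropD: 0.4·980 + 0.6·110 = 458
CropA: 0.4·990 + 0.6·230 = 534
CropB: 0.4·890 + 0.6·30 = 374
CropC: 0.4·840 + 0.6·360 = 552
CropG: 0.4·940 + 0.6·150 = 466
Highest Hurwicz score = 552 → CropC.

CropC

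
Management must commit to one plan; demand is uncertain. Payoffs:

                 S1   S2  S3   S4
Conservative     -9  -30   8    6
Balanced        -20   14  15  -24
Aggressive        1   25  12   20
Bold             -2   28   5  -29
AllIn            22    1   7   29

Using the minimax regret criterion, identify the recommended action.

Aggressive

Column bests: S1=22, S2=28, S3=15, S4=29.
Conservative regrets: 31, 58, 7, 23 → max 58
Balanced regrets: 42, 14, 0, 53 → max 53
Aggressive regrets: 21, 3, 3, 9 → max 21
Bold regrets: 24, 0, 10, 58 → max 58
AllIn regrets: 0, 27, 8, 0 → max 27
Smallest max regret = 21 → Aggressive.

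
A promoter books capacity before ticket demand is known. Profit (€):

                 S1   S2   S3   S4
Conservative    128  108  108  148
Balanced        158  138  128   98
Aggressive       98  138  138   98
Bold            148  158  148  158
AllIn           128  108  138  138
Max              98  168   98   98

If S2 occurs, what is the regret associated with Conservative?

60

Best payoff under S2 is 168.
Regret = 168 − 108 = 60.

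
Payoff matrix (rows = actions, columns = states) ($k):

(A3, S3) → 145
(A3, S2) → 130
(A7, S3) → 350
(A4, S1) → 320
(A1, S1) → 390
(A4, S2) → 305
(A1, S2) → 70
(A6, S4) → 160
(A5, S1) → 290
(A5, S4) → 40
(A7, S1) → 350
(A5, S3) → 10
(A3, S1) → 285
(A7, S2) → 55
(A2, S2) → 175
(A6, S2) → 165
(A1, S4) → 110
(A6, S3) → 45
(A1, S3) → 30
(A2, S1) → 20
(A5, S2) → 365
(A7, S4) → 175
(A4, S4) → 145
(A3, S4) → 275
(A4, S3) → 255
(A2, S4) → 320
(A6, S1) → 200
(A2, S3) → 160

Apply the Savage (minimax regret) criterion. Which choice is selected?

Column bests: S1=390, S2=365, S3=350, S4=320.
A1 regrets: 0, 295, 320, 210 → max 320
A2 regrets: 370, 190, 190, 0 → max 370
A3 regrets: 105, 235, 205, 45 → max 235
A4 regrets: 70, 60, 95, 175 → max 175
A5 regrets: 100, 0, 340, 280 → max 340
A6 regrets: 190, 200, 305, 160 → max 305
A7 regrets: 40, 310, 0, 145 → max 310
Smallest max regret = 175 → A4.

A4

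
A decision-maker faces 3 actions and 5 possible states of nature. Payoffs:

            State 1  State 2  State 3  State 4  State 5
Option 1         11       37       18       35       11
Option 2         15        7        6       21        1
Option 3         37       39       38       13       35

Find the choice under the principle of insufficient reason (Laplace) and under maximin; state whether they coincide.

Row averages: Option 1=22.4, Option 2=10, Option 3=32.4
Highest average = 32.4 → Option 3.
Row minima: Option 1=11, Option 2=1, Option 3=13
Best worst-case = 13 → Option 3.

laplace → Option 3; maximin → Option 3 (agree)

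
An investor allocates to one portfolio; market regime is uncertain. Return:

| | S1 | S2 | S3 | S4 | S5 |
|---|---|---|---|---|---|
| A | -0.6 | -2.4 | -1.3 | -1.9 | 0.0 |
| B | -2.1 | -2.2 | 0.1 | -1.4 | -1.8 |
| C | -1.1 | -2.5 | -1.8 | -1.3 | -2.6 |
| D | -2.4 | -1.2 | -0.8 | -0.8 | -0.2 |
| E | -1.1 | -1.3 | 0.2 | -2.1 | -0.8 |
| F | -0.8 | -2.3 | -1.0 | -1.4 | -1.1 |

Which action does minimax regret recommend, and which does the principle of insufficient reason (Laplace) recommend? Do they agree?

Column bests: S1=-0.6, S2=-1.2, S3=0.2, S4=-0.8, S5=0.0.
A regrets: 0.0, 1.2, 1.5, 1.1, 0.0 → max 1.5
B regrets: 1.5, 1.0, 0.1, 0.6, 1.8 → max 1.8
C regrets: 0.5, 1.3, 2.0, 0.5, 2.6 → max 2.6
D regrets: 1.8, 0.0, 1.0, 0.0, 0.2 → max 1.8
E regrets: 0.5, 0.1, 0.0, 1.3, 0.8 → max 1.3
F regrets: 0.2, 1.1, 1.2, 0.6, 1.1 → max 1.2
Smallest max regret = 1.2 → F.
Row averages: A=-1.24, B=-1.48, C=-1.86, D=-1.08, E=-1.02, F=-1.32
Highest average = -1.02 → E.

minimax regret → F; laplace → E (disagree)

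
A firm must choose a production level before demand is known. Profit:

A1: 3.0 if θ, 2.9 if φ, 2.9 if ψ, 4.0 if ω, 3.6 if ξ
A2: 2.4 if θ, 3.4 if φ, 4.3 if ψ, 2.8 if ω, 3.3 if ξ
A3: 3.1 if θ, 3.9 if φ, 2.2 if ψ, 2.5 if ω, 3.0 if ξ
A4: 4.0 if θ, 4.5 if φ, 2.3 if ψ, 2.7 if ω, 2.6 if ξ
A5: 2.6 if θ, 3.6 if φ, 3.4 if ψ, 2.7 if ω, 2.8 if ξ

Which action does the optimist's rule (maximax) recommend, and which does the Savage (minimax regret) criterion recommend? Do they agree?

Row maxima: A1=4.0, A2=4.3, A3=3.9, A4=4.5, A5=3.6
Best best-case = 4.5 → A4.
Column bests: θ=4.0, φ=4.5, ψ=4.3, ω=4.0, ξ=3.6.
A1 regrets: 1.0, 1.6, 1.4, 0.0, 0.0 → max 1.6
A2 regrets: 1.6, 1.1, 0.0, 1.2, 0.3 → max 1.6
A3 regrets: 0.9, 0.6, 2.1, 1.5, 0.6 → max 2.1
A4 regrets: 0.0, 0.0, 2.0, 1.3, 1.0 → max 2.0
A5 regrets: 1.4, 0.9, 0.9, 1.3, 0.8 → max 1.4
Smallest max regret = 1.4 → A5.

maximax → A4; minimax regret → A5 (disagree)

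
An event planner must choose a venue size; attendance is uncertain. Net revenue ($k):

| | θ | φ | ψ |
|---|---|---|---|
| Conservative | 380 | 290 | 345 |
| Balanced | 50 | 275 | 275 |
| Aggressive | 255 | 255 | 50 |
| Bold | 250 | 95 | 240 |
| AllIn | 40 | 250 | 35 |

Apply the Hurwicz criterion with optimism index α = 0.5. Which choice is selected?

Conservative: 0.5·380 + 0.5·290 = 335
Balanced: 0.5·275 + 0.5·50 = 162.5
Aggressive: 0.5·255 + 0.5·50 = 152.5
Bold: 0.5·250 + 0.5·95 = 172.5
AllIn: 0.5·250 + 0.5·35 = 142.5
Highest Hurwicz score = 335 → Conservative.

Conservative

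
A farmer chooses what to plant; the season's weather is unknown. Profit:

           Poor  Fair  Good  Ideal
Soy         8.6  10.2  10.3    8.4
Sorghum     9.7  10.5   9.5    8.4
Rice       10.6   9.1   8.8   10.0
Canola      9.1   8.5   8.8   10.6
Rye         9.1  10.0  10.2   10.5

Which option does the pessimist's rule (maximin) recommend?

Rye

Row minima: Soy=8.4, Sorghum=8.4, Rice=8.8, Canola=8.5, Rye=9.1
Best worst-case = 9.1 → Rye.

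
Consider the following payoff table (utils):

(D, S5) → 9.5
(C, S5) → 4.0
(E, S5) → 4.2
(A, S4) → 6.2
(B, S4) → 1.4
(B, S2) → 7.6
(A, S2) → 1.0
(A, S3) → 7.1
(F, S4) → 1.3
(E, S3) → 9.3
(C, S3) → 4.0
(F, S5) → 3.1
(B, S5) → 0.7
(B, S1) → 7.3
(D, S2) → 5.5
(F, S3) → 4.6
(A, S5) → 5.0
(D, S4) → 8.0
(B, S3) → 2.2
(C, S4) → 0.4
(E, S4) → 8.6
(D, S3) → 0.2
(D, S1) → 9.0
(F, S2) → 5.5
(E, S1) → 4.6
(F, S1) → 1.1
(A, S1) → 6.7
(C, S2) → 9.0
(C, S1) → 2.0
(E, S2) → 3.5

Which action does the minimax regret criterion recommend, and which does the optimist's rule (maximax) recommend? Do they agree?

minimax regret → E; maximax → D (disagree)

Column bests: S1=9.0, S2=9.0, S3=9.3, S4=8.6, S5=9.5.
A regrets: 2.3, 8.0, 2.2, 2.4, 4.5 → max 8.0
B regrets: 1.7, 1.4, 7.1, 7.2, 8.8 → max 8.8
C regrets: 7.0, 0.0, 5.3, 8.2, 5.5 → max 8.2
D regrets: 0.0, 3.5, 9.1, 0.6, 0.0 → max 9.1
E regrets: 4.4, 5.5, 0.0, 0.0, 5.3 → max 5.5
F regrets: 7.9, 3.5, 4.7, 7.3, 6.4 → max 7.9
Smallest max regret = 5.5 → E.
Row maxima: A=7.1, B=7.6, C=9.0, D=9.5, E=9.3, F=5.5
Best best-case = 9.5 → D.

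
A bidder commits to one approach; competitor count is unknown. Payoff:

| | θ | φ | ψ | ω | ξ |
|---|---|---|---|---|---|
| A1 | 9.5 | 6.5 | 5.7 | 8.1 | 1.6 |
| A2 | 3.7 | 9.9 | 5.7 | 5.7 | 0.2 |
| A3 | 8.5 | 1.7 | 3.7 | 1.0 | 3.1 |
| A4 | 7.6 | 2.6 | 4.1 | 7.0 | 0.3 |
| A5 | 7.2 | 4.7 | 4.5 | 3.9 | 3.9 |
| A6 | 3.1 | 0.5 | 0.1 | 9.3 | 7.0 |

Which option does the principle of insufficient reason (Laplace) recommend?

Row averages: A1=6.28, A2=5.04, A3=3.6, A4=4.32, A5=4.84, A6=4
Highest average = 6.28 → A1.

A1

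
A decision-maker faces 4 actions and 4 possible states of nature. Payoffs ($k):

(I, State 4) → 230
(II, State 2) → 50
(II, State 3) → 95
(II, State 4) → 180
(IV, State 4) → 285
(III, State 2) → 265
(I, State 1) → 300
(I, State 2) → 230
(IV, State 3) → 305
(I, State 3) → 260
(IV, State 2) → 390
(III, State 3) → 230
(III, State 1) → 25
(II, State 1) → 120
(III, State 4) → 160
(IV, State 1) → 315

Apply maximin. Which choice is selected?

IV

Row minima: I=230, II=50, III=25, IV=285
Best worst-case = 285 → IV.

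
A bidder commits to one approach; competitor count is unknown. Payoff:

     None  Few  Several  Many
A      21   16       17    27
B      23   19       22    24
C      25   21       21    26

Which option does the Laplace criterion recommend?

Row averages: A=20.25, B=22, C=23.25
Highest average = 23.25 → C.

C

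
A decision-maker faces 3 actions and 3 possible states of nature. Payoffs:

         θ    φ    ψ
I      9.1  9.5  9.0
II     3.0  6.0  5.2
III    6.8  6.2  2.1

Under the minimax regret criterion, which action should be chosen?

Column bests: θ=9.1, φ=9.5, ψ=9.0.
I regrets: 0.0, 0.0, 0.0 → max 0.0
II regrets: 6.1, 3.5, 3.8 → max 6.1
III regrets: 2.3, 3.3, 6.9 → max 6.9
Smallest max regret = 0.0 → I.

I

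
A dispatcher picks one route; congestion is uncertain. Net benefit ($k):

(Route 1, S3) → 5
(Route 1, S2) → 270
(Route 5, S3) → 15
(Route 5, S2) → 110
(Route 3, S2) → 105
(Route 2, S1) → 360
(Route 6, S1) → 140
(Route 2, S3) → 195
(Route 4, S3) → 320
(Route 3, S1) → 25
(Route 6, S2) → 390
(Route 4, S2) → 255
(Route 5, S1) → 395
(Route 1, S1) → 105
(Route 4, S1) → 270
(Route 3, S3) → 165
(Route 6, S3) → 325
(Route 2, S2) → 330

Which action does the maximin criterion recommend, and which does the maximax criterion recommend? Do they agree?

Row minima: Route 1=5, Route 2=195, Route 3=25, Route 4=255, Route 5=15, Route 6=140
Best worst-case = 255 → Route 4.
Row maxima: Route 1=270, Route 2=360, Route 3=165, Route 4=320, Route 5=395, Route 6=390
Best best-case = 395 → Route 5.

maximin → Route 4; maximax → Route 5 (disagree)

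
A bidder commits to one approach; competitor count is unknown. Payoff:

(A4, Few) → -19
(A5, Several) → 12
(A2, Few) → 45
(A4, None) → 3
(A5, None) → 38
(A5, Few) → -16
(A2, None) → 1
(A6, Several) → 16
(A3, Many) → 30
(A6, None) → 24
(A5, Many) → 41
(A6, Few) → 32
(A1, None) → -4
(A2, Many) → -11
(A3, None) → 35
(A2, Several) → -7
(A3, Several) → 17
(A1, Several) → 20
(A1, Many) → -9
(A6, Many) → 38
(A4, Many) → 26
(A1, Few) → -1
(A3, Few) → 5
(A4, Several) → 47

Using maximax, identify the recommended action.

A4

Row maxima: A1=20, A2=45, A3=35, A4=47, A5=41, A6=38
Best best-case = 47 → A4.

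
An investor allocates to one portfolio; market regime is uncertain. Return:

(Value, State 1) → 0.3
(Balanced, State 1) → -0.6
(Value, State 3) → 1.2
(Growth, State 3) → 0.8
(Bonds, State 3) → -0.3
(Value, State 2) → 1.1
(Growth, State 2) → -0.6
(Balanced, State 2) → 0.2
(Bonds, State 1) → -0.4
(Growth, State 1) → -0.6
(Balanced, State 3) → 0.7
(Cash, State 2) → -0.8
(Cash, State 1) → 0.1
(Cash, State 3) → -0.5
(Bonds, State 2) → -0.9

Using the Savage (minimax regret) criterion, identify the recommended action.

Column bests: State 1=0.3, State 2=1.1, State 3=1.2.
Bonds regrets: 0.7, 2.0, 1.5 → max 2.0
Cash regrets: 0.2, 1.9, 1.7 → max 1.9
Balanced regrets: 0.9, 0.9, 0.5 → max 0.9
Value regrets: 0.0, 0.0, 0.0 → max 0.0
Growth regrets: 0.9, 1.7, 0.4 → max 1.7
Smallest max regret = 0.0 → Value.

Value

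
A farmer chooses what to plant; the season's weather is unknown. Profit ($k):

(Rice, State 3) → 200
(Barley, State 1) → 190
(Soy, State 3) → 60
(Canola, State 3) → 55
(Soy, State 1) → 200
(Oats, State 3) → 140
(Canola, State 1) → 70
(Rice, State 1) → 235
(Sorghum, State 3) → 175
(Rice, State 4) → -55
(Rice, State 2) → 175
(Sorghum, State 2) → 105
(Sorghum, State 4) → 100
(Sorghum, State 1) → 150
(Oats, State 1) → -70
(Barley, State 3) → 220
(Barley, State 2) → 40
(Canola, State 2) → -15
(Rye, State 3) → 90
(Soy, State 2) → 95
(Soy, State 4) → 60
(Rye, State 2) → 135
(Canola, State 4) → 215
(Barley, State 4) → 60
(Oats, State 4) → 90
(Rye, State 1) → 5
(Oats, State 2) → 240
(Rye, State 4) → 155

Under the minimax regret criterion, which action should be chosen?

Column bests: State 1=235, State 2=240, State 3=220, State 4=215.
Barley regrets: 45, 200, 0, 155 → max 200
Oats regrets: 305, 0, 80, 125 → max 305
Rice regrets: 0, 65, 20, 270 → max 270
Soy regrets: 35, 145, 160, 155 → max 160
Canola regrets: 165, 255, 165, 0 → max 255
Rye regrets: 230, 105, 130, 60 → max 230
Sorghum regrets: 85, 135, 45, 115 → max 135
Smallest max regret = 135 → Sorghum.

Sorghum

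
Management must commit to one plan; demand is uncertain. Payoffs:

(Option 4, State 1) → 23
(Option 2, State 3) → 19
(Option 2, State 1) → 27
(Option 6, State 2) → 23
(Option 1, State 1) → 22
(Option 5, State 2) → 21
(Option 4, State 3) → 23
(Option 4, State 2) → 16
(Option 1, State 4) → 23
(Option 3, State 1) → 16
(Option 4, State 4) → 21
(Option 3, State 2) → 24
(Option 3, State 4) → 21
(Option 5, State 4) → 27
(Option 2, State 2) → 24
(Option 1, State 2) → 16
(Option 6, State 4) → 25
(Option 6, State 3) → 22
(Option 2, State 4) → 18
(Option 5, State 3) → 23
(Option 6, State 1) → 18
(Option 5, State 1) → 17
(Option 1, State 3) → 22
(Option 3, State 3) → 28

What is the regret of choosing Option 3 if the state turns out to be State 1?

11

Best payoff under State 1 is 27.
Regret = 27 − 16 = 11.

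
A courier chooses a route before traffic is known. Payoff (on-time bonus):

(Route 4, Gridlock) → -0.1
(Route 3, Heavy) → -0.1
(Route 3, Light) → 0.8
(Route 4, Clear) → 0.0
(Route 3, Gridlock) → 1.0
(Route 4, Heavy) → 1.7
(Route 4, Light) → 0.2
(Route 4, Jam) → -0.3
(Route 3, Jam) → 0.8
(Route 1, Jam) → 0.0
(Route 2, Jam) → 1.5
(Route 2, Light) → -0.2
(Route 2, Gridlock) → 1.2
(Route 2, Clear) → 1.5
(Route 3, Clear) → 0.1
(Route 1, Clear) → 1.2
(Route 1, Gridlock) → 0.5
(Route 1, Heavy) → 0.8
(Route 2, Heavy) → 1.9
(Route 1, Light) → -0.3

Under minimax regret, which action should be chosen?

Column bests: Clear=1.5, Light=0.8, Heavy=1.9, Jam=1.5, Gridlock=1.2.
Route 1 regrets: 0.3, 1.1, 1.1, 1.5, 0.7 → max 1.5
Route 2 regrets: 0.0, 1.0, 0.0, 0.0, 0.0 → max 1.0
Route 3 regrets: 1.4, 0.0, 2.0, 0.7, 0.2 → max 2.0
Route 4 regrets: 1.5, 0.6, 0.2, 1.8, 1.3 → max 1.8
Smallest max regret = 1.0 → Route 2.

Route 2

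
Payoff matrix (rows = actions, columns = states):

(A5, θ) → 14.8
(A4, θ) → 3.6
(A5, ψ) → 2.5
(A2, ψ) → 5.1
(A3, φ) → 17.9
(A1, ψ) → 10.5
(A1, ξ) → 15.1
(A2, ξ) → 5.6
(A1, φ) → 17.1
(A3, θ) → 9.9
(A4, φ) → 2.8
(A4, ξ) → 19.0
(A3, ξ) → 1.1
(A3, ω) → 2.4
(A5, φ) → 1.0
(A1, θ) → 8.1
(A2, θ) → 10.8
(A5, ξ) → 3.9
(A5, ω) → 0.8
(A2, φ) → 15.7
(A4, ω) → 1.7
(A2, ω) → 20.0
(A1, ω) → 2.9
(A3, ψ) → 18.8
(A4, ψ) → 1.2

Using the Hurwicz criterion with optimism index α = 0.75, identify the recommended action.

A2

A1: 0.75·17.1 + 0.25·2.9 = 13.55
A2: 0.75·20.0 + 0.25·5.1 = 16.275
A3: 0.75·18.8 + 0.25·1.1 = 14.375
A4: 0.75·19.0 + 0.25·1.2 = 14.55
A5: 0.75·14.8 + 0.25·0.8 = 11.3
Highest Hurwicz score = 16.275 → A2.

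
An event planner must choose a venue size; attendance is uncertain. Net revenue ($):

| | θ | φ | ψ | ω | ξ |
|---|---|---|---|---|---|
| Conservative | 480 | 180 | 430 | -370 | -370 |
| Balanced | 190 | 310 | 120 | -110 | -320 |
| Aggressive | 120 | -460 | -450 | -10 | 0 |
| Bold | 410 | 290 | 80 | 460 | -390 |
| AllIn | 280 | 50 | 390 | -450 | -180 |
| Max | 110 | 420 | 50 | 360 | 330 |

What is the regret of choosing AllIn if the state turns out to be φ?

Best payoff under φ is 420.
Regret = 420 − 50 = 370.

370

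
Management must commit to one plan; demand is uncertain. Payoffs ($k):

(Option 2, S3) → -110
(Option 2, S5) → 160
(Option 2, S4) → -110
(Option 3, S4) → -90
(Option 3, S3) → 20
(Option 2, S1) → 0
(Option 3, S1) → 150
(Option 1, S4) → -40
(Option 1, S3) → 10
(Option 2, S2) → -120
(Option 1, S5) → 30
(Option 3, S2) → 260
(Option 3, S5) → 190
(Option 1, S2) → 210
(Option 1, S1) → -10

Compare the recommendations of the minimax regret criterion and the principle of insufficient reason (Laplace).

Column bests: S1=150, S2=260, S3=20, S4=-40, S5=190.
Option 1 regrets: 160, 50, 10, 0, 160 → max 160
Option 2 regrets: 150, 380, 130, 70, 30 → max 380
Option 3 regrets: 0, 0, 0, 50, 0 → max 50
Smallest max regret = 50 → Option 3.
Row averages: Option 1=40, Option 2=-36, Option 3=106
Highest average = 106 → Option 3.

minimax regret → Option 3; laplace → Option 3 (agree)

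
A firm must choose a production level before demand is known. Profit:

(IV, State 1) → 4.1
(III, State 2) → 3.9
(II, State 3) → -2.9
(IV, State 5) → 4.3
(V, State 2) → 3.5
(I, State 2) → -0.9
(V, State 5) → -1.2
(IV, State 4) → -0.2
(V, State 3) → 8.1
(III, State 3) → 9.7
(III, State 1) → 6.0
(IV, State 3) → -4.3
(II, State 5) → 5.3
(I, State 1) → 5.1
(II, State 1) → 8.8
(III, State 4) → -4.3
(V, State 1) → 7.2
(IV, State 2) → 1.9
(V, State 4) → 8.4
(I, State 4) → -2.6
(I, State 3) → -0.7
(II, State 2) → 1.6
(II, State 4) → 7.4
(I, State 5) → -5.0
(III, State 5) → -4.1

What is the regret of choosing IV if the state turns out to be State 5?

1.0

Best payoff under State 5 is 5.3.
Regret = 5.3 − 4.3 = 1.0.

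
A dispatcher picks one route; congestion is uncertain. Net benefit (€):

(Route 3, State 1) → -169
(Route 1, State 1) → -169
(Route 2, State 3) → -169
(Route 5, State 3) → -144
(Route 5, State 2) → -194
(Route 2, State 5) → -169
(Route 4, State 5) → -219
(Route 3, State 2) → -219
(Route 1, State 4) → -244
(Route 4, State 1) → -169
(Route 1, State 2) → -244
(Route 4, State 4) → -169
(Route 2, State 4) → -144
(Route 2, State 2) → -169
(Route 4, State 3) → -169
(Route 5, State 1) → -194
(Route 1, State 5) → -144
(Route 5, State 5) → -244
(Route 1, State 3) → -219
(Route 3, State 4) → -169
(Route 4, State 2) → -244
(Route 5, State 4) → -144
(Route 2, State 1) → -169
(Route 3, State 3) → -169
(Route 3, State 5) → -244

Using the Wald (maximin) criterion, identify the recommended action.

Route 2

Row minima: Route 1=-244, Route 2=-169, Route 3=-244, Route 4=-244, Route 5=-244
Best worst-case = -169 → Route 2.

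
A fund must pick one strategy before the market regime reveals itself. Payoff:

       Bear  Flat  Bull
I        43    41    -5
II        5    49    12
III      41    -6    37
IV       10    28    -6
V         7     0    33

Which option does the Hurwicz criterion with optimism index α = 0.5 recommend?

I: 0.5·43 + 0.5·(-5) = 19
II: 0.5·49 + 0.5·5 = 27
III: 0.5·41 + 0.5·(-6) = 17.5
IV: 0.5·28 + 0.5·(-6) = 11
V: 0.5·33 + 0.5·0 = 16.5
Highest Hurwicz score = 27 → II.

II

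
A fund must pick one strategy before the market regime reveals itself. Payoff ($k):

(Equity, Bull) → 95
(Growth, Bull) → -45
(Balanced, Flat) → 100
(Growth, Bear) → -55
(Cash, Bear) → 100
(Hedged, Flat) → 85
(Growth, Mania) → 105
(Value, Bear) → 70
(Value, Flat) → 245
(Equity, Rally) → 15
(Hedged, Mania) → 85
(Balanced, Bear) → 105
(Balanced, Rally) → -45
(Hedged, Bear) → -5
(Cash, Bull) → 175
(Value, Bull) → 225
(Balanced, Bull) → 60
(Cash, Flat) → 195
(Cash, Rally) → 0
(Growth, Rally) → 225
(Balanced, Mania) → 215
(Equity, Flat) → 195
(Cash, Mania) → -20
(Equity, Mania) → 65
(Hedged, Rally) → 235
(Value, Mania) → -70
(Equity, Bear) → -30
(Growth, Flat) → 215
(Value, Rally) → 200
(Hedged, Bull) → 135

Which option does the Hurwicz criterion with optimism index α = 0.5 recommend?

Hedged

Growth: 0.5·225 + 0.5·(-55) = 85
Balanced: 0.5·215 + 0.5·(-45) = 85
Value: 0.5·245 + 0.5·(-70) = 87.5
Equity: 0.5·195 + 0.5·(-30) = 82.5
Cash: 0.5·195 + 0.5·(-20) = 87.5
Hedged: 0.5·235 + 0.5·(-5) = 115
Highest Hurwicz score = 115 → Hedged.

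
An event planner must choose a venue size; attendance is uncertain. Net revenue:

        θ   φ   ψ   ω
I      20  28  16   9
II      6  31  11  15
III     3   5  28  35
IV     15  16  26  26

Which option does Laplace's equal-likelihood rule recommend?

IV

Row averages: I=18.25, II=15.75, III=17.75, IV=20.75
Highest average = 20.75 → IV.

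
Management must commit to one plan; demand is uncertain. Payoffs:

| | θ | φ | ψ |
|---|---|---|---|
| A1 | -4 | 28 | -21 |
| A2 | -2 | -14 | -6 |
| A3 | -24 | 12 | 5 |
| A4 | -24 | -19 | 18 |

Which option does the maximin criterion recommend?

Row minima: A1=-21, A2=-14, A3=-24, A4=-24
Best worst-case = -14 → A2.

A2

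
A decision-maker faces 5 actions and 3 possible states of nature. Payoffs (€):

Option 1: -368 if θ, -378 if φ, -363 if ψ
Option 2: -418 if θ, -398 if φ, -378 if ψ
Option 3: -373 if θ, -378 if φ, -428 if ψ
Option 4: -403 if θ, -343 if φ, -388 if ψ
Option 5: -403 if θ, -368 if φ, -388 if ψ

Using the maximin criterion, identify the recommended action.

Row minima: Option 1=-378, Option 2=-418, Option 3=-428, Option 4=-403, Option 5=-403
Best worst-case = -378 → Option 1.

Option 1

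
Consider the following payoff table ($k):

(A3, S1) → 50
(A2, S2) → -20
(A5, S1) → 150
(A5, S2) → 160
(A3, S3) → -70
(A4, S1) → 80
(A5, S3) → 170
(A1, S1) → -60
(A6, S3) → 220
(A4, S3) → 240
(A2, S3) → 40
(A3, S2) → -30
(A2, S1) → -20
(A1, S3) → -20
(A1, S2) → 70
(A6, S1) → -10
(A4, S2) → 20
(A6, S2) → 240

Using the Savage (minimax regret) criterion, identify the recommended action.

A5

Column bests: S1=150, S2=240, S3=240.
A1 regrets: 210, 170, 260 → max 260
A2 regrets: 170, 260, 200 → max 260
A3 regrets: 100, 270, 310 → max 310
A4 regrets: 70, 220, 0 → max 220
A5 regrets: 0, 80, 70 → max 80
A6 regrets: 160, 0, 20 → max 160
Smallest max regret = 80 → A5.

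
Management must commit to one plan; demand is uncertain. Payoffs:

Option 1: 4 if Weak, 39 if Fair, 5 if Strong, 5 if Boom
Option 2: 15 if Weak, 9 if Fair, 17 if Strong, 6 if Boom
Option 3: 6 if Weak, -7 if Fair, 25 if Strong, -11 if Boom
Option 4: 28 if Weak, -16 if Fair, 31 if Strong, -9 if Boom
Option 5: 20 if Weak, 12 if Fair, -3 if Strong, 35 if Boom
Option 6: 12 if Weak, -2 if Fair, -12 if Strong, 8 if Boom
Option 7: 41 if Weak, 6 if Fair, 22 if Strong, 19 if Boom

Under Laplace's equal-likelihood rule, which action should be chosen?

Row averages: Option 1=13.25, Option 2=11.75, Option 3=3.25, Option 4=8.5, Option 5=16, Option 6=1.5, Option 7=22
Highest average = 22 → Option 7.

Option 7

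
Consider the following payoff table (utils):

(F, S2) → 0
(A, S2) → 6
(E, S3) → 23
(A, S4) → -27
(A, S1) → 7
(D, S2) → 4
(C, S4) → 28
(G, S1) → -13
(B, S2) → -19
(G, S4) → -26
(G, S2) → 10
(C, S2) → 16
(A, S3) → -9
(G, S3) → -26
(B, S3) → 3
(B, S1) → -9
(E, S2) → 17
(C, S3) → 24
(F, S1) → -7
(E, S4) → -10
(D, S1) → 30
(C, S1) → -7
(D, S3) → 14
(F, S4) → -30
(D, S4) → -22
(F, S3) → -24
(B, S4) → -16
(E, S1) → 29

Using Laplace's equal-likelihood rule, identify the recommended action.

C

Row averages: A=-5.75, B=-10.25, C=15.25, D=6.5, E=14.75, F=-15.25, G=-13.75
Highest average = 15.25 → C.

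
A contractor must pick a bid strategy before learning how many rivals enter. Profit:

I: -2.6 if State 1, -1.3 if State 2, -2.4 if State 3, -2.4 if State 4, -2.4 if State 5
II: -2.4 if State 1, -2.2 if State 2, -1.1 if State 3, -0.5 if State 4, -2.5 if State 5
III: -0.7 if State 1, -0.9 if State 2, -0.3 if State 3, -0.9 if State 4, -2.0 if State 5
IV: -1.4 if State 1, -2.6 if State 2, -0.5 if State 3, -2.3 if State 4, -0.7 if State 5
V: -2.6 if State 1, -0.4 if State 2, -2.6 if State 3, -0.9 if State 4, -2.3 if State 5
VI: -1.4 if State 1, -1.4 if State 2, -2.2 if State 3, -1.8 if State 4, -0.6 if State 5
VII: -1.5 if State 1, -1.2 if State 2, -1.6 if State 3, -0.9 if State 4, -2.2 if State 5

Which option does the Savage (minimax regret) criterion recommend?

III

Column bests: State 1=-0.7, State 2=-0.4, State 3=-0.3, State 4=-0.5, State 5=-0.6.
I regrets: 1.9, 0.9, 2.1, 1.9, 1.8 → max 2.1
II regrets: 1.7, 1.8, 0.8, 0.0, 1.9 → max 1.9
III regrets: 0.0, 0.5, 0.0, 0.4, 1.4 → max 1.4
IV regrets: 0.7, 2.2, 0.2, 1.8, 0.1 → max 2.2
V regrets: 1.9, 0.0, 2.3, 0.4, 1.7 → max 2.3
VI regrets: 0.7, 1.0, 1.9, 1.3, 0.0 → max 1.9
VII regrets: 0.8, 0.8, 1.3, 0.4, 1.6 → max 1.6
Smallest max regret = 1.4 → III.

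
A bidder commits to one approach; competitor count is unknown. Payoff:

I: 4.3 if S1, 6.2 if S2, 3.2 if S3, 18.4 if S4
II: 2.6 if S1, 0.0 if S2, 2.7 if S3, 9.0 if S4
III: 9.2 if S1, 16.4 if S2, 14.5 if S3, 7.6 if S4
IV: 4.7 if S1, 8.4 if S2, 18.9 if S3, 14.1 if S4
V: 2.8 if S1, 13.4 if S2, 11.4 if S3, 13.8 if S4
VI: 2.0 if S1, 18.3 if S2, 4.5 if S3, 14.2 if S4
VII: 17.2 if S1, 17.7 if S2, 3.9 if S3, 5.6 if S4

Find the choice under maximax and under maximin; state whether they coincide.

Row maxima: I=18.4, II=9.0, III=16.4, IV=18.9, V=13.8, VI=18.3, VII=17.7
Best best-case = 18.9 → IV.
Row minima: I=3.2, II=0.0, III=7.6, IV=4.7, V=2.8, VI=2.0, VII=3.9
Best worst-case = 7.6 → III.

maximax → IV; maximin → III (disagree)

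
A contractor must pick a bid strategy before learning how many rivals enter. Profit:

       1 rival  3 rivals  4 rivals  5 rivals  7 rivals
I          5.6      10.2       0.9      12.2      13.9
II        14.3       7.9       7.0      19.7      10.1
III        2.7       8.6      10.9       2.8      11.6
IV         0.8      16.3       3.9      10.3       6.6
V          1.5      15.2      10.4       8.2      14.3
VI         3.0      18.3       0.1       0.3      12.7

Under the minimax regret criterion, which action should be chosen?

I

Column bests: 1 rival=14.3, 3 rivals=18.3, 4 rivals=10.9, 5 rivals=19.7, 7 rivals=14.3.
I regrets: 8.7, 8.1, 10.0, 7.5, 0.4 → max 10.0
II regrets: 0.0, 10.4, 3.9, 0.0, 4.2 → max 10.4
III regrets: 11.6, 9.7, 0.0, 16.9, 2.7 → max 16.9
IV regrets: 13.5, 2.0, 7.0, 9.4, 7.7 → max 13.5
V regrets: 12.8, 3.1, 0.5, 11.5, 0.0 → max 12.8
VI regrets: 11.3, 0.0, 10.8, 19.4, 1.6 → max 19.4
Smallest max regret = 10.0 → I.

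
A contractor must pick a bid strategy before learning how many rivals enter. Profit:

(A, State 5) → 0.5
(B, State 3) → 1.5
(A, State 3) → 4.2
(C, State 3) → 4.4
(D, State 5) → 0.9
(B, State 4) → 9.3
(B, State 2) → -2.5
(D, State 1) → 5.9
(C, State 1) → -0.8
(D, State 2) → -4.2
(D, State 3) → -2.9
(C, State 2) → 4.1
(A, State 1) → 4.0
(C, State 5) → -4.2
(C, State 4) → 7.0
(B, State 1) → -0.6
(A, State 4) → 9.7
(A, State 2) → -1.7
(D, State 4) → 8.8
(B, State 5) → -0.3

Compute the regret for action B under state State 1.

Best payoff under State 1 is 5.9.
Regret = 5.9 − (-0.6) = 6.5.

6.5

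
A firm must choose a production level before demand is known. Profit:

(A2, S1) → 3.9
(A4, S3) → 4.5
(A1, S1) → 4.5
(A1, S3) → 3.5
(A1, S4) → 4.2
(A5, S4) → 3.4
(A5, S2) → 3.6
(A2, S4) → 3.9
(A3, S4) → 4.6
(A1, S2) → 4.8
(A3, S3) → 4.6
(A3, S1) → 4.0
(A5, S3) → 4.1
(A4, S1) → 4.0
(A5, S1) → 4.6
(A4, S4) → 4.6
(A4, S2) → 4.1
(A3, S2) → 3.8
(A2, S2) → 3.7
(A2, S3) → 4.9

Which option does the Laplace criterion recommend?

Row averages: A1=4.25, A2=4.1, A3=4.25, A4=4.3, A5=3.925
Highest average = 4.3 → A4.

A4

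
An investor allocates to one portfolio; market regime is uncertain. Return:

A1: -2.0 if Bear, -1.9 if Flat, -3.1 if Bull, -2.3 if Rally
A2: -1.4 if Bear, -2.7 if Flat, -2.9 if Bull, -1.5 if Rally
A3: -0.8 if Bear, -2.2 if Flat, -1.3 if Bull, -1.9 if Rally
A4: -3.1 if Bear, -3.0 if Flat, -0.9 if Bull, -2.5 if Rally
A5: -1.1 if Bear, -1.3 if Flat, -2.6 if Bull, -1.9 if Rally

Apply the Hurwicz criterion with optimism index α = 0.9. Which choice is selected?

A1: 0.9·(-1.9) + 0.1·(-3.1) = -2.02
A2: 0.9·(-1.4) + 0.1·(-2.9) = -1.55
A3: 0.9·(-0.8) + 0.1·(-2.2) = -0.94
A4: 0.9·(-0.9) + 0.1·(-3.1) = -1.12
A5: 0.9·(-1.1) + 0.1·(-2.6) = -1.25
Highest Hurwicz score = -0.94 → A3.

A3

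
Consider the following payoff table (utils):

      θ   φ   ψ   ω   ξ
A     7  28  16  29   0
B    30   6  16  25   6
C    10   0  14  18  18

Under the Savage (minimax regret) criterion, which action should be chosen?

B

Column bests: θ=30, φ=28, ψ=16, ω=29, ξ=18.
A regrets: 23, 0, 0, 0, 18 → max 23
B regrets: 0, 22, 0, 4, 12 → max 22
C regrets: 20, 28, 2, 11, 0 → max 28
Smallest max regret = 22 → B.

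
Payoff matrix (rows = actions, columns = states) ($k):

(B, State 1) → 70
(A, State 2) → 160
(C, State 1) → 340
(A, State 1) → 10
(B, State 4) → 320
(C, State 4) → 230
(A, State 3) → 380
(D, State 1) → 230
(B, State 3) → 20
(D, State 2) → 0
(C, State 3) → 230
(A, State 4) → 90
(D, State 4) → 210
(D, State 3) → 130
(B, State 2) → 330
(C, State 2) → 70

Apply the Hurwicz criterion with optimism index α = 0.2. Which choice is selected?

A: 0.2·380 + 0.8·10 = 84
B: 0.2·330 + 0.8·20 = 82
C: 0.2·340 + 0.8·70 = 124
D: 0.2·230 + 0.8·0 = 46
Highest Hurwicz score = 124 → C.

C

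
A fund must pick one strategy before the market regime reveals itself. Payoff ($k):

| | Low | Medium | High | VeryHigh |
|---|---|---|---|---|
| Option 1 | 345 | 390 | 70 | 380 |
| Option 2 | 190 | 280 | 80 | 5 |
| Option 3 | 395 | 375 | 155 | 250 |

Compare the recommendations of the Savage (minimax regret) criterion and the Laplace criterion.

Column bests: Low=395, Medium=390, High=155, VeryHigh=380.
Option 1 regrets: 50, 0, 85, 0 → max 85
Option 2 regrets: 205, 110, 75, 375 → max 375
Option 3 regrets: 0, 15, 0, 130 → max 130
Smallest max regret = 85 → Option 1.
Row averages: Option 1=296.25, Option 2=138.75, Option 3=293.75
Highest average = 296.25 → Option 1.

minimax regret → Option 1; laplace → Option 1 (agree)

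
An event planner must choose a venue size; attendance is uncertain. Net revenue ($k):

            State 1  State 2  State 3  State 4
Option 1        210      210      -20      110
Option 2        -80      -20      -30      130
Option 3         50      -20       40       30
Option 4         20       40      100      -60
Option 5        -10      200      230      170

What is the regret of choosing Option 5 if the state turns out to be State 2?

10

Best payoff under State 2 is 210.
Regret = 210 − 200 = 10.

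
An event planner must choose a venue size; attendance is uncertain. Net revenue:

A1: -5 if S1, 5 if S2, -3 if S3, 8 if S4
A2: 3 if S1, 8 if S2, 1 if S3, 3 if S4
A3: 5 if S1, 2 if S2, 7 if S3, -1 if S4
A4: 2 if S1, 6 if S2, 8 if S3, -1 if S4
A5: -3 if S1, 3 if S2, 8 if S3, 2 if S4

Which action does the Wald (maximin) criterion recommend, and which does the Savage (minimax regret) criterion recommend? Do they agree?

Row minima: A1=-5, A2=1, A3=-1, A4=-1, A5=-3
Best worst-case = 1 → A2.
Column bests: S1=5, S2=8, S3=8, S4=8.
A1 regrets: 10, 3, 11, 0 → max 11
A2 regrets: 2, 0, 7, 5 → max 7
A3 regrets: 0, 6, 1, 9 → max 9
A4 regrets: 3, 2, 0, 9 → max 9
A5 regrets: 8, 5, 0, 6 → max 8
Smallest max regret = 7 → A2.

maximin → A2; minimax regret → A2 (agree)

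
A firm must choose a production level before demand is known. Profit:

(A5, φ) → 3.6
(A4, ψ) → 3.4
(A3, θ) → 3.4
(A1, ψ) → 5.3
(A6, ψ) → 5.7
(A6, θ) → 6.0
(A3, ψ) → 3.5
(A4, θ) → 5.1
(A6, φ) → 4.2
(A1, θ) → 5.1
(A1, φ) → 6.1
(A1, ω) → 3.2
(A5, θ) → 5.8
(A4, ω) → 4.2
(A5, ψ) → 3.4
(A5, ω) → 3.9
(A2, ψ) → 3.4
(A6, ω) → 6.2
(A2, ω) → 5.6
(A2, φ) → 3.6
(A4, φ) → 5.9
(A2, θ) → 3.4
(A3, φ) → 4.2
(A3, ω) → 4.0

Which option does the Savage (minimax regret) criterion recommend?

A6

Column bests: θ=6.0, φ=6.1, ψ=5.7, ω=6.2.
A1 regrets: 0.9, 0.0, 0.4, 3.0 → max 3.0
A2 regrets: 2.6, 2.5, 2.3, 0.6 → max 2.6
A3 regrets: 2.6, 1.9, 2.2, 2.2 → max 2.6
A4 regrets: 0.9, 0.2, 2.3, 2.0 → max 2.3
A5 regrets: 0.2, 2.5, 2.3, 2.3 → max 2.5
A6 regrets: 0.0, 1.9, 0.0, 0.0 → max 1.9
Smallest max regret = 1.9 → A6.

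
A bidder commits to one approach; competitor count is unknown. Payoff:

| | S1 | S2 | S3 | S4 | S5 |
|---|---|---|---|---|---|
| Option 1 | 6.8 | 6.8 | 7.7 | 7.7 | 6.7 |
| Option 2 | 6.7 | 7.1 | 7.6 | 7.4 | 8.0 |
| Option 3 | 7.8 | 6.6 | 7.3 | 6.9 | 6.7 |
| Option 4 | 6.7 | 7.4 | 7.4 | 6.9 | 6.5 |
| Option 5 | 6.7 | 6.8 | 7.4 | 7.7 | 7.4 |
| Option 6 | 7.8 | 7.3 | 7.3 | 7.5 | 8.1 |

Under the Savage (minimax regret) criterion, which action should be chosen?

Option 6

Column bests: S1=7.8, S2=7.4, S3=7.7, S4=7.7, S5=8.1.
Option 1 regrets: 1.0, 0.6, 0.0, 0.0, 1.4 → max 1.4
Option 2 regrets: 1.1, 0.3, 0.1, 0.3, 0.1 → max 1.1
Option 3 regrets: 0.0, 0.8, 0.4, 0.8, 1.4 → max 1.4
Option 4 regrets: 1.1, 0.0, 0.3, 0.8, 1.6 → max 1.6
Option 5 regrets: 1.1, 0.6, 0.3, 0.0, 0.7 → max 1.1
Option 6 regrets: 0.0, 0.1, 0.4, 0.2, 0.0 → max 0.4
Smallest max regret = 0.4 → Option 6.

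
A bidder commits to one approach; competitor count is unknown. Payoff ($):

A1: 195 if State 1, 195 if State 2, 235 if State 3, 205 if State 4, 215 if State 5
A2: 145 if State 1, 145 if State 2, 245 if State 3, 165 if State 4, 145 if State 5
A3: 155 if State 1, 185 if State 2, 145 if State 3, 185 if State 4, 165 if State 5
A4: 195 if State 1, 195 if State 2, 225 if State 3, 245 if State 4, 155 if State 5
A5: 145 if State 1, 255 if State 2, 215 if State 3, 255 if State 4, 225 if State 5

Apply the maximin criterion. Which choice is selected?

Row minima: A1=195, A2=145, A3=145, A4=155, A5=145
Best worst-case = 195 → A1.

A1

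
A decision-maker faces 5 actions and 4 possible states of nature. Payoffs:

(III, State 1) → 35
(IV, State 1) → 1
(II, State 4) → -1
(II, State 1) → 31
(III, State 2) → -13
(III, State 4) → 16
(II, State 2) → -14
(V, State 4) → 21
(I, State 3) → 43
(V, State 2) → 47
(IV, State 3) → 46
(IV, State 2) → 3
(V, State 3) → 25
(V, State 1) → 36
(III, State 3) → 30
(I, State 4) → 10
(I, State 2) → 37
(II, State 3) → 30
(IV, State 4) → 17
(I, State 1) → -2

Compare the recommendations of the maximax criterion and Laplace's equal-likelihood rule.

maximax → V; laplace → V (agree)

Row maxima: I=43, II=31, III=35, IV=46, V=47
Best best-case = 47 → V.
Row averages: I=22, II=11.5, III=17, IV=16.75, V=32.25
Highest average = 32.25 → V.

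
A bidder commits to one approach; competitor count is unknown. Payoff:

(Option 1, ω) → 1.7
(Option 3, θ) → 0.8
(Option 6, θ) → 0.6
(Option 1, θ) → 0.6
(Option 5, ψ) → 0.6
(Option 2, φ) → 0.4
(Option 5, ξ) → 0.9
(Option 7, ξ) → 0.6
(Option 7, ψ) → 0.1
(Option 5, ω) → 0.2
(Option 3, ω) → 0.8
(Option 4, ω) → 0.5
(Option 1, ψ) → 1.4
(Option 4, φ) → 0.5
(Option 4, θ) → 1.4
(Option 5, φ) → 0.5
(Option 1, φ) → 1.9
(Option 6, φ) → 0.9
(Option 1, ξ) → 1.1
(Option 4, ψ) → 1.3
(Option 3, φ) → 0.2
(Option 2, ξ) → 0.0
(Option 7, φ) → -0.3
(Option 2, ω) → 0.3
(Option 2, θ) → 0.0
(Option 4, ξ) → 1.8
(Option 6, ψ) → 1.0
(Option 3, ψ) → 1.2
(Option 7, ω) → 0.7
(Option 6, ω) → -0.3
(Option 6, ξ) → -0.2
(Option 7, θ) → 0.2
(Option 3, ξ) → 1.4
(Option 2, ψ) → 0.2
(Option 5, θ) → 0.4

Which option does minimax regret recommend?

Column bests: θ=1.4, φ=1.9, ψ=1.4, ω=1.7, ξ=1.8.
Option 1 regrets: 0.8, 0.0, 0.0, 0.0, 0.7 → max 0.8
Option 2 regrets: 1.4, 1.5, 1.2, 1.4, 1.8 → max 1.8
Option 3 regrets: 0.6, 1.7, 0.2, 0.9, 0.4 → max 1.7
Option 4 regrets: 0.0, 1.4, 0.1, 1.2, 0.0 → max 1.4
Option 5 regrets: 1.0, 1.4, 0.8, 1.5, 0.9 → max 1.5
Option 6 regrets: 0.8, 1.0, 0.4, 2.0, 2.0 → max 2.0
Option 7 regrets: 1.2, 2.2, 1.3, 1.0, 1.2 → max 2.2
Smallest max regret = 0.8 → Option 1.

Option 1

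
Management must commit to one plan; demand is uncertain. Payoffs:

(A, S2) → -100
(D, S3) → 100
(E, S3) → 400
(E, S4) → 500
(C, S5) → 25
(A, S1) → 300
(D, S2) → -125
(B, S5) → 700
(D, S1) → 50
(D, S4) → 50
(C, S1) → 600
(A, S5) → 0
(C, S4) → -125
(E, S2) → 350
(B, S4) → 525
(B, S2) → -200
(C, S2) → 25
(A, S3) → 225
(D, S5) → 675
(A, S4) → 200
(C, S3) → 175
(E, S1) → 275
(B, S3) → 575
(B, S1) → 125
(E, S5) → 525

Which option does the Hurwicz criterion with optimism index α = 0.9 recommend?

B

A: 0.9·300 + 0.1·(-100) = 260
B: 0.9·700 + 0.1·(-200) = 610
C: 0.9·600 + 0.1·(-125) = 527.5
D: 0.9·675 + 0.1·(-125) = 595
E: 0.9·525 + 0.1·275 = 500
Highest Hurwicz score = 610 → B.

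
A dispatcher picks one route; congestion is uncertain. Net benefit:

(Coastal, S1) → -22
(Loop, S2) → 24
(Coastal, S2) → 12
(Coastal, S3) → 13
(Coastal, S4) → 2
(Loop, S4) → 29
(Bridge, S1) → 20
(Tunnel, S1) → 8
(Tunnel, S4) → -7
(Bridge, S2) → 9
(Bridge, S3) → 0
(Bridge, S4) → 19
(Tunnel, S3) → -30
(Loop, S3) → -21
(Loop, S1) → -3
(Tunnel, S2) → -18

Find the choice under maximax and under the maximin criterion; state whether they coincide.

Row maxima: Tunnel=8, Bridge=20, Loop=29, Coastal=13
Best best-case = 29 → Loop.
Row minima: Tunnel=-30, Bridge=0, Loop=-21, Coastal=-22
Best worst-case = 0 → Bridge.

maximax → Loop; maximin → Bridge (disagree)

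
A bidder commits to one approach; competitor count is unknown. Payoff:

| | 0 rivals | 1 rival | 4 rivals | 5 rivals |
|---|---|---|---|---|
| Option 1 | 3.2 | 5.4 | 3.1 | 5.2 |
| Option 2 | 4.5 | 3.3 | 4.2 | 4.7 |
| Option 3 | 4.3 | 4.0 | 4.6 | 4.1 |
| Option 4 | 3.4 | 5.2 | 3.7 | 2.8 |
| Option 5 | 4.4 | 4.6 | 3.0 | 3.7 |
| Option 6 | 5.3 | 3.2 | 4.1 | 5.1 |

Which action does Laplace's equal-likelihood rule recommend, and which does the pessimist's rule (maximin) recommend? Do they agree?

Row averages: Option 1=4.225, Option 2=4.175, Option 3=4.25, Option 4=3.775, Option 5=3.925, Option 6=4.425
Highest average = 4.425 → Option 6.
Row minima: Option 1=3.1, Option 2=3.3, Option 3=4.0, Option 4=2.8, Option 5=3.0, Option 6=3.2
Best worst-case = 4.0 → Option 3.

laplace → Option 6; maximin → Option 3 (disagree)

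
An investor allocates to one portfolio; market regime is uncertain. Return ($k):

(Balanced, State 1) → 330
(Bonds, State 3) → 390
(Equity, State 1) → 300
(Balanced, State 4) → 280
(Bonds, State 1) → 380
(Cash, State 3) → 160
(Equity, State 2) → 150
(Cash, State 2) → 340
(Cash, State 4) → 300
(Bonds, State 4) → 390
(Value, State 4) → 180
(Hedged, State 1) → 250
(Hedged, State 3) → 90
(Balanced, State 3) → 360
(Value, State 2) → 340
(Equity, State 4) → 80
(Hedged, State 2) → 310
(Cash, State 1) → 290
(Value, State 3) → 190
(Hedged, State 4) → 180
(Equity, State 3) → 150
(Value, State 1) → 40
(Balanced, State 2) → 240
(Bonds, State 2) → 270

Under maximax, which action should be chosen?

Row maxima: Equity=300, Cash=340, Hedged=310, Bonds=390, Balanced=360, Value=340
Best best-case = 390 → Bonds.

Bonds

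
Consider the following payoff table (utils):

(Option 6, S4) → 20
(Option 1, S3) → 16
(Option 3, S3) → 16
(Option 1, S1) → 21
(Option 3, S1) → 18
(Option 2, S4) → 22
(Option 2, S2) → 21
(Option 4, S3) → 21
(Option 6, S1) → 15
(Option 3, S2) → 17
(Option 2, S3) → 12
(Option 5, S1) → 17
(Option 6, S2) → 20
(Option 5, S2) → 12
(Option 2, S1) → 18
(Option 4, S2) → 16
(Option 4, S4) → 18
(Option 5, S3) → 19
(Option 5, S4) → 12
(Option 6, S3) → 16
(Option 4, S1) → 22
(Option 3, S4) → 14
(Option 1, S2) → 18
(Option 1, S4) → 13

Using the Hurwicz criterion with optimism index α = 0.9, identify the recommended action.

Option 1: 0.9·21 + 0.1·13 = 20.2
Option 2: 0.9·22 + 0.1·12 = 21
Option 3: 0.9·18 + 0.1·14 = 17.6
Option 4: 0.9·22 + 0.1·16 = 21.4
Option 5: 0.9·19 + 0.1·12 = 18.3
Option 6: 0.9·20 + 0.1·15 = 19.5
Highest Hurwicz score = 21.4 → Option 4.

Option 4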